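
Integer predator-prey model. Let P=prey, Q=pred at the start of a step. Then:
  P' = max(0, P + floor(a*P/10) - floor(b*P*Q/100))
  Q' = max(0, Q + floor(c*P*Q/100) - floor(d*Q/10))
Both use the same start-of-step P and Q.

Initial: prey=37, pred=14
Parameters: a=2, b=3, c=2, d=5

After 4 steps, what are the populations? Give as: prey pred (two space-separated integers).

Step 1: prey: 37+7-15=29; pred: 14+10-7=17
Step 2: prey: 29+5-14=20; pred: 17+9-8=18
Step 3: prey: 20+4-10=14; pred: 18+7-9=16
Step 4: prey: 14+2-6=10; pred: 16+4-8=12

Answer: 10 12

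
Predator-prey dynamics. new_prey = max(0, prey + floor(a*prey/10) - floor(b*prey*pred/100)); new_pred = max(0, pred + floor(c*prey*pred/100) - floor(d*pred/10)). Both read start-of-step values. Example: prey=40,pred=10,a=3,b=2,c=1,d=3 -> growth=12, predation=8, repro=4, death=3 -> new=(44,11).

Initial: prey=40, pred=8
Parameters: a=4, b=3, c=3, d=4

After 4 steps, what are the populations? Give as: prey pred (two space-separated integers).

Step 1: prey: 40+16-9=47; pred: 8+9-3=14
Step 2: prey: 47+18-19=46; pred: 14+19-5=28
Step 3: prey: 46+18-38=26; pred: 28+38-11=55
Step 4: prey: 26+10-42=0; pred: 55+42-22=75

Answer: 0 75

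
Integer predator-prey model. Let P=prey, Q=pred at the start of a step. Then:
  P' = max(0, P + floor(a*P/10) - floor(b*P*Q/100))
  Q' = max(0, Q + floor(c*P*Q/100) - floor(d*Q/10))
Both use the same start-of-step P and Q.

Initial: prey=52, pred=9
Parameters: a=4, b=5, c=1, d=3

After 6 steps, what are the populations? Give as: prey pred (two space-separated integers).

Step 1: prey: 52+20-23=49; pred: 9+4-2=11
Step 2: prey: 49+19-26=42; pred: 11+5-3=13
Step 3: prey: 42+16-27=31; pred: 13+5-3=15
Step 4: prey: 31+12-23=20; pred: 15+4-4=15
Step 5: prey: 20+8-15=13; pred: 15+3-4=14
Step 6: prey: 13+5-9=9; pred: 14+1-4=11

Answer: 9 11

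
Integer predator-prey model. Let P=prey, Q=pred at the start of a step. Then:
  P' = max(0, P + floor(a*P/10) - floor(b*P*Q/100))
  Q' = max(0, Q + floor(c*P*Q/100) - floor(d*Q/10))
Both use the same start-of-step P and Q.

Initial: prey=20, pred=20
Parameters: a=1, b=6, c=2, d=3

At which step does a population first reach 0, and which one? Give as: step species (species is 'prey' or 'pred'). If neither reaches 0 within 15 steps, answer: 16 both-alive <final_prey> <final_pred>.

Answer: 1 prey

Derivation:
Step 1: prey: 20+2-24=0; pred: 20+8-6=22
First extinction: prey at step 1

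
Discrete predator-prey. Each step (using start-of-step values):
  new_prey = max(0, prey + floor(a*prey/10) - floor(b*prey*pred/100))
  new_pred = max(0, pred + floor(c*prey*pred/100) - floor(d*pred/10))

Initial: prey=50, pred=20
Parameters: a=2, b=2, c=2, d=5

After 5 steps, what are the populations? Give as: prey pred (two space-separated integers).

Step 1: prey: 50+10-20=40; pred: 20+20-10=30
Step 2: prey: 40+8-24=24; pred: 30+24-15=39
Step 3: prey: 24+4-18=10; pred: 39+18-19=38
Step 4: prey: 10+2-7=5; pred: 38+7-19=26
Step 5: prey: 5+1-2=4; pred: 26+2-13=15

Answer: 4 15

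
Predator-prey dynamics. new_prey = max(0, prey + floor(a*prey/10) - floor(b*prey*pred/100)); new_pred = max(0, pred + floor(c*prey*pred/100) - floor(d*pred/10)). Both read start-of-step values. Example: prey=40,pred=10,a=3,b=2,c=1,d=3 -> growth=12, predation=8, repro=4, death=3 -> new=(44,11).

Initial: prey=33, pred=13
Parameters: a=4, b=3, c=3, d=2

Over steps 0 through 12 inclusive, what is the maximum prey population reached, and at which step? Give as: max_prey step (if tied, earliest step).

Step 1: prey: 33+13-12=34; pred: 13+12-2=23
Step 2: prey: 34+13-23=24; pred: 23+23-4=42
Step 3: prey: 24+9-30=3; pred: 42+30-8=64
Step 4: prey: 3+1-5=0; pred: 64+5-12=57
Step 5: prey: 0+0-0=0; pred: 57+0-11=46
Step 6: prey: 0+0-0=0; pred: 46+0-9=37
Step 7: prey: 0+0-0=0; pred: 37+0-7=30
Step 8: prey: 0+0-0=0; pred: 30+0-6=24
Step 9: prey: 0+0-0=0; pred: 24+0-4=20
Step 10: prey: 0+0-0=0; pred: 20+0-4=16
Step 11: prey: 0+0-0=0; pred: 16+0-3=13
Step 12: prey: 0+0-0=0; pred: 13+0-2=11
Max prey = 34 at step 1

Answer: 34 1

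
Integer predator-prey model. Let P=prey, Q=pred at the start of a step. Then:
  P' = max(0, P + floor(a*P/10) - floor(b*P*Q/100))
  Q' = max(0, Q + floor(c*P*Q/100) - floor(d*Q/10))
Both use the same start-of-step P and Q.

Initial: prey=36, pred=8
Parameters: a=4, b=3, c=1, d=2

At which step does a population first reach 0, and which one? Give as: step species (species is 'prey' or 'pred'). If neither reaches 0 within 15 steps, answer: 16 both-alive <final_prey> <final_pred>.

Answer: 16 both-alive 1 8

Derivation:
Step 1: prey: 36+14-8=42; pred: 8+2-1=9
Step 2: prey: 42+16-11=47; pred: 9+3-1=11
Step 3: prey: 47+18-15=50; pred: 11+5-2=14
Step 4: prey: 50+20-21=49; pred: 14+7-2=19
Step 5: prey: 49+19-27=41; pred: 19+9-3=25
Step 6: prey: 41+16-30=27; pred: 25+10-5=30
Step 7: prey: 27+10-24=13; pred: 30+8-6=32
Step 8: prey: 13+5-12=6; pred: 32+4-6=30
Step 9: prey: 6+2-5=3; pred: 30+1-6=25
Step 10: prey: 3+1-2=2; pred: 25+0-5=20
Step 11: prey: 2+0-1=1; pred: 20+0-4=16
Step 12: prey: 1+0-0=1; pred: 16+0-3=13
Step 13: prey: 1+0-0=1; pred: 13+0-2=11
Step 14: prey: 1+0-0=1; pred: 11+0-2=9
Step 15: prey: 1+0-0=1; pred: 9+0-1=8
No extinction within 15 steps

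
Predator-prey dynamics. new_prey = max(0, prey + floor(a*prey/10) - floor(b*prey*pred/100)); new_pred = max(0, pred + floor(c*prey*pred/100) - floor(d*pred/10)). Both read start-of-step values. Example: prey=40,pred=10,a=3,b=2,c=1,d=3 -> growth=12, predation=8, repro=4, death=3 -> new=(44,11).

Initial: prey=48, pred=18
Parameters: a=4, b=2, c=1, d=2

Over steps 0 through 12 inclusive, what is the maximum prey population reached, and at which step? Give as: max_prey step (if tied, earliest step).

Step 1: prey: 48+19-17=50; pred: 18+8-3=23
Step 2: prey: 50+20-23=47; pred: 23+11-4=30
Step 3: prey: 47+18-28=37; pred: 30+14-6=38
Step 4: prey: 37+14-28=23; pred: 38+14-7=45
Step 5: prey: 23+9-20=12; pred: 45+10-9=46
Step 6: prey: 12+4-11=5; pred: 46+5-9=42
Step 7: prey: 5+2-4=3; pred: 42+2-8=36
Step 8: prey: 3+1-2=2; pred: 36+1-7=30
Step 9: prey: 2+0-1=1; pred: 30+0-6=24
Step 10: prey: 1+0-0=1; pred: 24+0-4=20
Step 11: prey: 1+0-0=1; pred: 20+0-4=16
Step 12: prey: 1+0-0=1; pred: 16+0-3=13
Max prey = 50 at step 1

Answer: 50 1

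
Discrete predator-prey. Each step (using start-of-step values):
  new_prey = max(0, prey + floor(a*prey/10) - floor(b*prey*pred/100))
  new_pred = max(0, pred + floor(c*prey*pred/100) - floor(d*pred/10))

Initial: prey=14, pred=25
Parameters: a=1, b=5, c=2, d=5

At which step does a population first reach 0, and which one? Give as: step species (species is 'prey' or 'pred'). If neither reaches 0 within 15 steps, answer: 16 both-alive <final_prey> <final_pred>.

Step 1: prey: 14+1-17=0; pred: 25+7-12=20
First extinction: prey at step 1

Answer: 1 prey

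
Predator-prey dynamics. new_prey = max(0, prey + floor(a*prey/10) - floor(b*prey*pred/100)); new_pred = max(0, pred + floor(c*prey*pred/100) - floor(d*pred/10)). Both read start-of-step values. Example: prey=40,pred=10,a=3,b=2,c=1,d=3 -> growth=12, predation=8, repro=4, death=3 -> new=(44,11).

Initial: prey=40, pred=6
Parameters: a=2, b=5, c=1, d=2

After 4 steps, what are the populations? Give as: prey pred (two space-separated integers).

Step 1: prey: 40+8-12=36; pred: 6+2-1=7
Step 2: prey: 36+7-12=31; pred: 7+2-1=8
Step 3: prey: 31+6-12=25; pred: 8+2-1=9
Step 4: prey: 25+5-11=19; pred: 9+2-1=10

Answer: 19 10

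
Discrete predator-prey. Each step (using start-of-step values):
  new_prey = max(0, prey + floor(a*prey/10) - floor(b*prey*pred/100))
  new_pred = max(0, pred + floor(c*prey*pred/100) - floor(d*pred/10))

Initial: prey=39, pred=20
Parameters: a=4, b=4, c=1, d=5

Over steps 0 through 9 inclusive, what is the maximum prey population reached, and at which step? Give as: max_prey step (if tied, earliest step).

Step 1: prey: 39+15-31=23; pred: 20+7-10=17
Step 2: prey: 23+9-15=17; pred: 17+3-8=12
Step 3: prey: 17+6-8=15; pred: 12+2-6=8
Step 4: prey: 15+6-4=17; pred: 8+1-4=5
Step 5: prey: 17+6-3=20; pred: 5+0-2=3
Step 6: prey: 20+8-2=26; pred: 3+0-1=2
Step 7: prey: 26+10-2=34; pred: 2+0-1=1
Step 8: prey: 34+13-1=46; pred: 1+0-0=1
Step 9: prey: 46+18-1=63; pred: 1+0-0=1
Max prey = 63 at step 9

Answer: 63 9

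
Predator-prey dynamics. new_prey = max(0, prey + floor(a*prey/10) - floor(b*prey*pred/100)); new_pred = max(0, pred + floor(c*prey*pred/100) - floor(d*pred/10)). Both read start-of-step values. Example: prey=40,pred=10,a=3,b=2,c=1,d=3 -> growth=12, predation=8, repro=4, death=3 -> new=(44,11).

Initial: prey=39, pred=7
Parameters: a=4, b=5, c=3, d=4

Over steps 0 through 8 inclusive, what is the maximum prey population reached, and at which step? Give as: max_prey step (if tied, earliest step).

Answer: 41 1

Derivation:
Step 1: prey: 39+15-13=41; pred: 7+8-2=13
Step 2: prey: 41+16-26=31; pred: 13+15-5=23
Step 3: prey: 31+12-35=8; pred: 23+21-9=35
Step 4: prey: 8+3-14=0; pred: 35+8-14=29
Step 5: prey: 0+0-0=0; pred: 29+0-11=18
Step 6: prey: 0+0-0=0; pred: 18+0-7=11
Step 7: prey: 0+0-0=0; pred: 11+0-4=7
Step 8: prey: 0+0-0=0; pred: 7+0-2=5
Max prey = 41 at step 1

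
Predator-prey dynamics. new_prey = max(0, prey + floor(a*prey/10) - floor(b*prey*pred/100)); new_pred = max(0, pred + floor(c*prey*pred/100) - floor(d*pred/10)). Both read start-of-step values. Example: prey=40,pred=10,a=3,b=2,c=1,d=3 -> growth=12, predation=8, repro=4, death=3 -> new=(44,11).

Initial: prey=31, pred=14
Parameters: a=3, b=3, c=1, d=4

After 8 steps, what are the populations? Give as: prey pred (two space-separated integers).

Step 1: prey: 31+9-13=27; pred: 14+4-5=13
Step 2: prey: 27+8-10=25; pred: 13+3-5=11
Step 3: prey: 25+7-8=24; pred: 11+2-4=9
Step 4: prey: 24+7-6=25; pred: 9+2-3=8
Step 5: prey: 25+7-6=26; pred: 8+2-3=7
Step 6: prey: 26+7-5=28; pred: 7+1-2=6
Step 7: prey: 28+8-5=31; pred: 6+1-2=5
Step 8: prey: 31+9-4=36; pred: 5+1-2=4

Answer: 36 4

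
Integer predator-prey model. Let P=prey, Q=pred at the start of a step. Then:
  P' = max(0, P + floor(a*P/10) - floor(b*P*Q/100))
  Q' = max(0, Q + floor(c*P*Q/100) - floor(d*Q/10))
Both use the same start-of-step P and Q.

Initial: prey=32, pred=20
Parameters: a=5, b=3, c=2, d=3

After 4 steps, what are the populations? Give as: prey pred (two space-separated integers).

Step 1: prey: 32+16-19=29; pred: 20+12-6=26
Step 2: prey: 29+14-22=21; pred: 26+15-7=34
Step 3: prey: 21+10-21=10; pred: 34+14-10=38
Step 4: prey: 10+5-11=4; pred: 38+7-11=34

Answer: 4 34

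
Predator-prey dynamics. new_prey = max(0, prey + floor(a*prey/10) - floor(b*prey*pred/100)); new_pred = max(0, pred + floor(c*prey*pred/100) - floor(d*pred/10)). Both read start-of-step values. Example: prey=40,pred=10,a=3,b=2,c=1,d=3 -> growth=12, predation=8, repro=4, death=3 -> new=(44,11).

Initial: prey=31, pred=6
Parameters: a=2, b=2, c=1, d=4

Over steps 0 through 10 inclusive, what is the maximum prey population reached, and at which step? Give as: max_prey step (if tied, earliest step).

Answer: 81 10

Derivation:
Step 1: prey: 31+6-3=34; pred: 6+1-2=5
Step 2: prey: 34+6-3=37; pred: 5+1-2=4
Step 3: prey: 37+7-2=42; pred: 4+1-1=4
Step 4: prey: 42+8-3=47; pred: 4+1-1=4
Step 5: prey: 47+9-3=53; pred: 4+1-1=4
Step 6: prey: 53+10-4=59; pred: 4+2-1=5
Step 7: prey: 59+11-5=65; pred: 5+2-2=5
Step 8: prey: 65+13-6=72; pred: 5+3-2=6
Step 9: prey: 72+14-8=78; pred: 6+4-2=8
Step 10: prey: 78+15-12=81; pred: 8+6-3=11
Max prey = 81 at step 10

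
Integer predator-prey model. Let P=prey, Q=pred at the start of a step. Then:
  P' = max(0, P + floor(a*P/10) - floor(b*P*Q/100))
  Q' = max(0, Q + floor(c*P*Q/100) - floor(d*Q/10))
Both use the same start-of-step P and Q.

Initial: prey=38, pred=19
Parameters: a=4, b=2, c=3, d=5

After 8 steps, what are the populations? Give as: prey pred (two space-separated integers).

Step 1: prey: 38+15-14=39; pred: 19+21-9=31
Step 2: prey: 39+15-24=30; pred: 31+36-15=52
Step 3: prey: 30+12-31=11; pred: 52+46-26=72
Step 4: prey: 11+4-15=0; pred: 72+23-36=59
Step 5: prey: 0+0-0=0; pred: 59+0-29=30
Step 6: prey: 0+0-0=0; pred: 30+0-15=15
Step 7: prey: 0+0-0=0; pred: 15+0-7=8
Step 8: prey: 0+0-0=0; pred: 8+0-4=4

Answer: 0 4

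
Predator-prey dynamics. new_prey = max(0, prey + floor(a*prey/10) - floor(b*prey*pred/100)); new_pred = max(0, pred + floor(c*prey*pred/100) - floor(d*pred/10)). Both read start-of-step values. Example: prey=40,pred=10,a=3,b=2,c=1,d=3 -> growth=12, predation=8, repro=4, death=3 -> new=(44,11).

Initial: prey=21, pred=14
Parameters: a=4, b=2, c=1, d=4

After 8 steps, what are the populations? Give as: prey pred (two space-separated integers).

Answer: 100 14

Derivation:
Step 1: prey: 21+8-5=24; pred: 14+2-5=11
Step 2: prey: 24+9-5=28; pred: 11+2-4=9
Step 3: prey: 28+11-5=34; pred: 9+2-3=8
Step 4: prey: 34+13-5=42; pred: 8+2-3=7
Step 5: prey: 42+16-5=53; pred: 7+2-2=7
Step 6: prey: 53+21-7=67; pred: 7+3-2=8
Step 7: prey: 67+26-10=83; pred: 8+5-3=10
Step 8: prey: 83+33-16=100; pred: 10+8-4=14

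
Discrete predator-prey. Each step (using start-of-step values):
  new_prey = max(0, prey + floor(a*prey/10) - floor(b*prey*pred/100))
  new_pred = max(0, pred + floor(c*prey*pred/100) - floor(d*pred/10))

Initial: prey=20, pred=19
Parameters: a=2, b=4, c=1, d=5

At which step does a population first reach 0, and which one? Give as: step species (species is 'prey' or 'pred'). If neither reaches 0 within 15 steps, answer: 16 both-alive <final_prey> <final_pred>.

Answer: 16 both-alive 35 1

Derivation:
Step 1: prey: 20+4-15=9; pred: 19+3-9=13
Step 2: prey: 9+1-4=6; pred: 13+1-6=8
Step 3: prey: 6+1-1=6; pred: 8+0-4=4
Step 4: prey: 6+1-0=7; pred: 4+0-2=2
Step 5: prey: 7+1-0=8; pred: 2+0-1=1
Step 6: prey: 8+1-0=9; pred: 1+0-0=1
Step 7: prey: 9+1-0=10; pred: 1+0-0=1
Step 8: prey: 10+2-0=12; pred: 1+0-0=1
Step 9: prey: 12+2-0=14; pred: 1+0-0=1
Step 10: prey: 14+2-0=16; pred: 1+0-0=1
Step 11: prey: 16+3-0=19; pred: 1+0-0=1
Step 12: prey: 19+3-0=22; pred: 1+0-0=1
Step 13: prey: 22+4-0=26; pred: 1+0-0=1
Step 14: prey: 26+5-1=30; pred: 1+0-0=1
Step 15: prey: 30+6-1=35; pred: 1+0-0=1
No extinction within 15 steps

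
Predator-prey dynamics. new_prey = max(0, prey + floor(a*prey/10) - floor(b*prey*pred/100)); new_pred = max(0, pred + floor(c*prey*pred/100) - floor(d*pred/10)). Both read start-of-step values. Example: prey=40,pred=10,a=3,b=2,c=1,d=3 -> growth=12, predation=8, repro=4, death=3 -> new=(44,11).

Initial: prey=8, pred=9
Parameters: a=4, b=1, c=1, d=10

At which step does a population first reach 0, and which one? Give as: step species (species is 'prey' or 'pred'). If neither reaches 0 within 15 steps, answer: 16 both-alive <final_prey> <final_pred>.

Answer: 1 pred

Derivation:
Step 1: prey: 8+3-0=11; pred: 9+0-9=0
First extinction: pred at step 1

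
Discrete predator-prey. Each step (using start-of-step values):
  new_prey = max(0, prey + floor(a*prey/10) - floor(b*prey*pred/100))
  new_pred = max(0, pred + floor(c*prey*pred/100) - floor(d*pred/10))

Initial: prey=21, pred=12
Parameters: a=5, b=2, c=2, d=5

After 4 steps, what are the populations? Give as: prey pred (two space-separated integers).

Answer: 55 18

Derivation:
Step 1: prey: 21+10-5=26; pred: 12+5-6=11
Step 2: prey: 26+13-5=34; pred: 11+5-5=11
Step 3: prey: 34+17-7=44; pred: 11+7-5=13
Step 4: prey: 44+22-11=55; pred: 13+11-6=18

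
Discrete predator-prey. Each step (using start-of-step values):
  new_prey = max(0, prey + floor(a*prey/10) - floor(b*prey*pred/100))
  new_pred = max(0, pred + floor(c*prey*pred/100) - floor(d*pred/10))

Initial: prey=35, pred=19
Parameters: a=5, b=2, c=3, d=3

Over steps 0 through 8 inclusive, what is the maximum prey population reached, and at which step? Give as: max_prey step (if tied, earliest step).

Answer: 39 1

Derivation:
Step 1: prey: 35+17-13=39; pred: 19+19-5=33
Step 2: prey: 39+19-25=33; pred: 33+38-9=62
Step 3: prey: 33+16-40=9; pred: 62+61-18=105
Step 4: prey: 9+4-18=0; pred: 105+28-31=102
Step 5: prey: 0+0-0=0; pred: 102+0-30=72
Step 6: prey: 0+0-0=0; pred: 72+0-21=51
Step 7: prey: 0+0-0=0; pred: 51+0-15=36
Step 8: prey: 0+0-0=0; pred: 36+0-10=26
Max prey = 39 at step 1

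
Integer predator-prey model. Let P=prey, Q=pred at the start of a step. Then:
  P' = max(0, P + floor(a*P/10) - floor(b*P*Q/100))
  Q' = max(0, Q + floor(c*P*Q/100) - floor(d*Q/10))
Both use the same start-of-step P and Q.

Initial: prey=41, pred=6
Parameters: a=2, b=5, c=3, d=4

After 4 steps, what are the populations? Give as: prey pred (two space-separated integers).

Answer: 0 19

Derivation:
Step 1: prey: 41+8-12=37; pred: 6+7-2=11
Step 2: prey: 37+7-20=24; pred: 11+12-4=19
Step 3: prey: 24+4-22=6; pred: 19+13-7=25
Step 4: prey: 6+1-7=0; pred: 25+4-10=19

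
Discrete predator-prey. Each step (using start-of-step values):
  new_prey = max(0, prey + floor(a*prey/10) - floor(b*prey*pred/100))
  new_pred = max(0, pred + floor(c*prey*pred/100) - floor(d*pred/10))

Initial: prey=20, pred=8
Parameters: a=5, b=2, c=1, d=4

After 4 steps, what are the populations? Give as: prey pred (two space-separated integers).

Step 1: prey: 20+10-3=27; pred: 8+1-3=6
Step 2: prey: 27+13-3=37; pred: 6+1-2=5
Step 3: prey: 37+18-3=52; pred: 5+1-2=4
Step 4: prey: 52+26-4=74; pred: 4+2-1=5

Answer: 74 5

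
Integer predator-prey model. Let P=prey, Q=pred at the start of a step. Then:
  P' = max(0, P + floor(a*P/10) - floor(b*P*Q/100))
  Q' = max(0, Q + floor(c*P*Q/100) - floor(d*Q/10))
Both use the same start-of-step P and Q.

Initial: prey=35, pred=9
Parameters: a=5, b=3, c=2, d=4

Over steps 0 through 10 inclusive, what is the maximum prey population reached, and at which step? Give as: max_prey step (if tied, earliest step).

Step 1: prey: 35+17-9=43; pred: 9+6-3=12
Step 2: prey: 43+21-15=49; pred: 12+10-4=18
Step 3: prey: 49+24-26=47; pred: 18+17-7=28
Step 4: prey: 47+23-39=31; pred: 28+26-11=43
Step 5: prey: 31+15-39=7; pred: 43+26-17=52
Step 6: prey: 7+3-10=0; pred: 52+7-20=39
Step 7: prey: 0+0-0=0; pred: 39+0-15=24
Step 8: prey: 0+0-0=0; pred: 24+0-9=15
Step 9: prey: 0+0-0=0; pred: 15+0-6=9
Step 10: prey: 0+0-0=0; pred: 9+0-3=6
Max prey = 49 at step 2

Answer: 49 2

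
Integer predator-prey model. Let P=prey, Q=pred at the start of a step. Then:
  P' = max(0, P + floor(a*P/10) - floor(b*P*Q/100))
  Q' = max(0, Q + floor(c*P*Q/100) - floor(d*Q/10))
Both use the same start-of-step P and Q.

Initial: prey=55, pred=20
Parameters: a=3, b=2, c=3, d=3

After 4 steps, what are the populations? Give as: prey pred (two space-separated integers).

Step 1: prey: 55+16-22=49; pred: 20+33-6=47
Step 2: prey: 49+14-46=17; pred: 47+69-14=102
Step 3: prey: 17+5-34=0; pred: 102+52-30=124
Step 4: prey: 0+0-0=0; pred: 124+0-37=87

Answer: 0 87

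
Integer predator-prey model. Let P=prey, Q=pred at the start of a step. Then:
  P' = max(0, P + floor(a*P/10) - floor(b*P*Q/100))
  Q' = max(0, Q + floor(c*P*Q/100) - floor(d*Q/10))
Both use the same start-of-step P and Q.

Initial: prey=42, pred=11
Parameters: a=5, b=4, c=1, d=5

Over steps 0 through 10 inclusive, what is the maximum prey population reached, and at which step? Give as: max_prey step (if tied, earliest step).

Answer: 75 6

Derivation:
Step 1: prey: 42+21-18=45; pred: 11+4-5=10
Step 2: prey: 45+22-18=49; pred: 10+4-5=9
Step 3: prey: 49+24-17=56; pred: 9+4-4=9
Step 4: prey: 56+28-20=64; pred: 9+5-4=10
Step 5: prey: 64+32-25=71; pred: 10+6-5=11
Step 6: prey: 71+35-31=75; pred: 11+7-5=13
Step 7: prey: 75+37-39=73; pred: 13+9-6=16
Step 8: prey: 73+36-46=63; pred: 16+11-8=19
Step 9: prey: 63+31-47=47; pred: 19+11-9=21
Step 10: prey: 47+23-39=31; pred: 21+9-10=20
Max prey = 75 at step 6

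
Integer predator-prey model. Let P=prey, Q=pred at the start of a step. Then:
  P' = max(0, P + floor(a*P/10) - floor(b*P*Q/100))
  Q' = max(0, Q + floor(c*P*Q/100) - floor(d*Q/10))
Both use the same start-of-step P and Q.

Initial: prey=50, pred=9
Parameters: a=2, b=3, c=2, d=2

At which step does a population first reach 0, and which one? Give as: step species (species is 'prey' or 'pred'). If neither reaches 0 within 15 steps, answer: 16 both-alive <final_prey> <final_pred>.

Step 1: prey: 50+10-13=47; pred: 9+9-1=17
Step 2: prey: 47+9-23=33; pred: 17+15-3=29
Step 3: prey: 33+6-28=11; pred: 29+19-5=43
Step 4: prey: 11+2-14=0; pred: 43+9-8=44
First extinction: prey at step 4

Answer: 4 prey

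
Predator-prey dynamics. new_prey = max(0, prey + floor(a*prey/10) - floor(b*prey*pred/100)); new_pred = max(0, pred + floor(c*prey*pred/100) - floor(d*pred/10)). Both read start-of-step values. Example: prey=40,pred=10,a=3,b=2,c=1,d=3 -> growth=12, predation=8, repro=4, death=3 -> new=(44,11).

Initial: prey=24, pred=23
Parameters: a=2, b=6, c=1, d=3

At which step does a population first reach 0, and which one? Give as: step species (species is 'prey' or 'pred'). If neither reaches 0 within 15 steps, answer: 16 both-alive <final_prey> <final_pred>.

Step 1: prey: 24+4-33=0; pred: 23+5-6=22
First extinction: prey at step 1

Answer: 1 prey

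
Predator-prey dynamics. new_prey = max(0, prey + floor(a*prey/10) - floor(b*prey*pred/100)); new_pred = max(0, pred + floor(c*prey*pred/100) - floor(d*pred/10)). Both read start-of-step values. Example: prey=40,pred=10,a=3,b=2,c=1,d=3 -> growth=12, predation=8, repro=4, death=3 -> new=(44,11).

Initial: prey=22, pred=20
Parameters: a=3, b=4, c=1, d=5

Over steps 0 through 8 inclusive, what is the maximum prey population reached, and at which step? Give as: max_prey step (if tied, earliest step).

Answer: 23 8

Derivation:
Step 1: prey: 22+6-17=11; pred: 20+4-10=14
Step 2: prey: 11+3-6=8; pred: 14+1-7=8
Step 3: prey: 8+2-2=8; pred: 8+0-4=4
Step 4: prey: 8+2-1=9; pred: 4+0-2=2
Step 5: prey: 9+2-0=11; pred: 2+0-1=1
Step 6: prey: 11+3-0=14; pred: 1+0-0=1
Step 7: prey: 14+4-0=18; pred: 1+0-0=1
Step 8: prey: 18+5-0=23; pred: 1+0-0=1
Max prey = 23 at step 8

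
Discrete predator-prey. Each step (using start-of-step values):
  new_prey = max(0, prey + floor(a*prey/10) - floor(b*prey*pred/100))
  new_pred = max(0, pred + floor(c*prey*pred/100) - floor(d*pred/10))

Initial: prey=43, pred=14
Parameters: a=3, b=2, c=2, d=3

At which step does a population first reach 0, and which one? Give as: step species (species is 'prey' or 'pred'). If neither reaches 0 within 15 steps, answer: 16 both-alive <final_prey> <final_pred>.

Answer: 16 both-alive 1 3

Derivation:
Step 1: prey: 43+12-12=43; pred: 14+12-4=22
Step 2: prey: 43+12-18=37; pred: 22+18-6=34
Step 3: prey: 37+11-25=23; pred: 34+25-10=49
Step 4: prey: 23+6-22=7; pred: 49+22-14=57
Step 5: prey: 7+2-7=2; pred: 57+7-17=47
Step 6: prey: 2+0-1=1; pred: 47+1-14=34
Step 7: prey: 1+0-0=1; pred: 34+0-10=24
Step 8: prey: 1+0-0=1; pred: 24+0-7=17
Step 9: prey: 1+0-0=1; pred: 17+0-5=12
Step 10: prey: 1+0-0=1; pred: 12+0-3=9
Step 11: prey: 1+0-0=1; pred: 9+0-2=7
Step 12: prey: 1+0-0=1; pred: 7+0-2=5
Step 13: prey: 1+0-0=1; pred: 5+0-1=4
Step 14: prey: 1+0-0=1; pred: 4+0-1=3
Step 15: prey: 1+0-0=1; pred: 3+0-0=3
No extinction within 15 steps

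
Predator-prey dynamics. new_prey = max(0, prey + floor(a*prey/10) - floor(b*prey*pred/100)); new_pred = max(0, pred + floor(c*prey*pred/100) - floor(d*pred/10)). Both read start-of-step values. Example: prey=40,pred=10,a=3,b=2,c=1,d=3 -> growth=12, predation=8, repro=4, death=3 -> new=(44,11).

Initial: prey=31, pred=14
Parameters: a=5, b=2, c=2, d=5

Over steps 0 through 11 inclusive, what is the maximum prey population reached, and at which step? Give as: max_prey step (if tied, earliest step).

Answer: 52 3

Derivation:
Step 1: prey: 31+15-8=38; pred: 14+8-7=15
Step 2: prey: 38+19-11=46; pred: 15+11-7=19
Step 3: prey: 46+23-17=52; pred: 19+17-9=27
Step 4: prey: 52+26-28=50; pred: 27+28-13=42
Step 5: prey: 50+25-42=33; pred: 42+42-21=63
Step 6: prey: 33+16-41=8; pred: 63+41-31=73
Step 7: prey: 8+4-11=1; pred: 73+11-36=48
Step 8: prey: 1+0-0=1; pred: 48+0-24=24
Step 9: prey: 1+0-0=1; pred: 24+0-12=12
Step 10: prey: 1+0-0=1; pred: 12+0-6=6
Step 11: prey: 1+0-0=1; pred: 6+0-3=3
Max prey = 52 at step 3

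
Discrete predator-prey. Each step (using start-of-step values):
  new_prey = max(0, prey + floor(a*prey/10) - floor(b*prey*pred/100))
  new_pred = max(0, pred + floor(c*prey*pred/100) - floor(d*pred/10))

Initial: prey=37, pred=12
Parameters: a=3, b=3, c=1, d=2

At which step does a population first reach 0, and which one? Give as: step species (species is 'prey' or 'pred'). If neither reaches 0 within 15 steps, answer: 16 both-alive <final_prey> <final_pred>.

Answer: 16 both-alive 12 4

Derivation:
Step 1: prey: 37+11-13=35; pred: 12+4-2=14
Step 2: prey: 35+10-14=31; pred: 14+4-2=16
Step 3: prey: 31+9-14=26; pred: 16+4-3=17
Step 4: prey: 26+7-13=20; pred: 17+4-3=18
Step 5: prey: 20+6-10=16; pred: 18+3-3=18
Step 6: prey: 16+4-8=12; pred: 18+2-3=17
Step 7: prey: 12+3-6=9; pred: 17+2-3=16
Step 8: prey: 9+2-4=7; pred: 16+1-3=14
Step 9: prey: 7+2-2=7; pred: 14+0-2=12
Step 10: prey: 7+2-2=7; pred: 12+0-2=10
Step 11: prey: 7+2-2=7; pred: 10+0-2=8
Step 12: prey: 7+2-1=8; pred: 8+0-1=7
Step 13: prey: 8+2-1=9; pred: 7+0-1=6
Step 14: prey: 9+2-1=10; pred: 6+0-1=5
Step 15: prey: 10+3-1=12; pred: 5+0-1=4
No extinction within 15 steps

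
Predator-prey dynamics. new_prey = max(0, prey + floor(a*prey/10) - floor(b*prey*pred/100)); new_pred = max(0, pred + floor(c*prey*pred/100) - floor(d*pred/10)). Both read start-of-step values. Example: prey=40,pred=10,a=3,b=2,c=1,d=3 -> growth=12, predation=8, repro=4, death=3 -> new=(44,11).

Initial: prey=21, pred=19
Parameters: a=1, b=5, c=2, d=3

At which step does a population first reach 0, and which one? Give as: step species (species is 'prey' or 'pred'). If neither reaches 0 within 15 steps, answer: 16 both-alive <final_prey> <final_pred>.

Answer: 2 prey

Derivation:
Step 1: prey: 21+2-19=4; pred: 19+7-5=21
Step 2: prey: 4+0-4=0; pred: 21+1-6=16
First extinction: prey at step 2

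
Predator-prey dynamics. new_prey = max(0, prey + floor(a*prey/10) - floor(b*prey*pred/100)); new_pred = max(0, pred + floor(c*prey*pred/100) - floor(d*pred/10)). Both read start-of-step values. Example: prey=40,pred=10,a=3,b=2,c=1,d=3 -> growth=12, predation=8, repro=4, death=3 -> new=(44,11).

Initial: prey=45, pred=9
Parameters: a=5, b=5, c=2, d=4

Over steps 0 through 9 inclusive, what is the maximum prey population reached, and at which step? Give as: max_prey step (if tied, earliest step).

Answer: 47 1

Derivation:
Step 1: prey: 45+22-20=47; pred: 9+8-3=14
Step 2: prey: 47+23-32=38; pred: 14+13-5=22
Step 3: prey: 38+19-41=16; pred: 22+16-8=30
Step 4: prey: 16+8-24=0; pred: 30+9-12=27
Step 5: prey: 0+0-0=0; pred: 27+0-10=17
Step 6: prey: 0+0-0=0; pred: 17+0-6=11
Step 7: prey: 0+0-0=0; pred: 11+0-4=7
Step 8: prey: 0+0-0=0; pred: 7+0-2=5
Step 9: prey: 0+0-0=0; pred: 5+0-2=3
Max prey = 47 at step 1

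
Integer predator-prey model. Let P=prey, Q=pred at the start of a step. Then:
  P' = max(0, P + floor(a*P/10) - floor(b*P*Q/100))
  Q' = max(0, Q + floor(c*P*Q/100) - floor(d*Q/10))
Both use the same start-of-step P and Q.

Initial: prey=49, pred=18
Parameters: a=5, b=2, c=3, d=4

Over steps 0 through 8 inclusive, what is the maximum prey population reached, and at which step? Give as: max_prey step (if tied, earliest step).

Step 1: prey: 49+24-17=56; pred: 18+26-7=37
Step 2: prey: 56+28-41=43; pred: 37+62-14=85
Step 3: prey: 43+21-73=0; pred: 85+109-34=160
Step 4: prey: 0+0-0=0; pred: 160+0-64=96
Step 5: prey: 0+0-0=0; pred: 96+0-38=58
Step 6: prey: 0+0-0=0; pred: 58+0-23=35
Step 7: prey: 0+0-0=0; pred: 35+0-14=21
Step 8: prey: 0+0-0=0; pred: 21+0-8=13
Max prey = 56 at step 1

Answer: 56 1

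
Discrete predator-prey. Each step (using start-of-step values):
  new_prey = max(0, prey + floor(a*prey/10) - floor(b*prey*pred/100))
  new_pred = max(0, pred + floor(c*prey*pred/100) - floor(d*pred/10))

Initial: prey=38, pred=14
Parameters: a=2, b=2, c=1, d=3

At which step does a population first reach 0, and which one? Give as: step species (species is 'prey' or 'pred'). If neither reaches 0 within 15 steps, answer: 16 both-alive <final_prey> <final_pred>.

Step 1: prey: 38+7-10=35; pred: 14+5-4=15
Step 2: prey: 35+7-10=32; pred: 15+5-4=16
Step 3: prey: 32+6-10=28; pred: 16+5-4=17
Step 4: prey: 28+5-9=24; pred: 17+4-5=16
Step 5: prey: 24+4-7=21; pred: 16+3-4=15
Step 6: prey: 21+4-6=19; pred: 15+3-4=14
Step 7: prey: 19+3-5=17; pred: 14+2-4=12
Step 8: prey: 17+3-4=16; pred: 12+2-3=11
Step 9: prey: 16+3-3=16; pred: 11+1-3=9
Step 10: prey: 16+3-2=17; pred: 9+1-2=8
Step 11: prey: 17+3-2=18; pred: 8+1-2=7
Step 12: prey: 18+3-2=19; pred: 7+1-2=6
Step 13: prey: 19+3-2=20; pred: 6+1-1=6
Step 14: prey: 20+4-2=22; pred: 6+1-1=6
Step 15: prey: 22+4-2=24; pred: 6+1-1=6
No extinction within 15 steps

Answer: 16 both-alive 24 6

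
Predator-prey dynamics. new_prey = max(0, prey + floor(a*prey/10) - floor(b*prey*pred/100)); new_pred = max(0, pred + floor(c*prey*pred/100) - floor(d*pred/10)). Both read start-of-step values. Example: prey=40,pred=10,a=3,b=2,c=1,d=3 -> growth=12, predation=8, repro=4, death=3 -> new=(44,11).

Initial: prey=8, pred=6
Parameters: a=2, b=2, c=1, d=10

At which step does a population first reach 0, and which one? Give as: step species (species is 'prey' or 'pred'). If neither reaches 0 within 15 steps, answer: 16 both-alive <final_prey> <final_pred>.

Step 1: prey: 8+1-0=9; pred: 6+0-6=0
First extinction: pred at step 1

Answer: 1 pred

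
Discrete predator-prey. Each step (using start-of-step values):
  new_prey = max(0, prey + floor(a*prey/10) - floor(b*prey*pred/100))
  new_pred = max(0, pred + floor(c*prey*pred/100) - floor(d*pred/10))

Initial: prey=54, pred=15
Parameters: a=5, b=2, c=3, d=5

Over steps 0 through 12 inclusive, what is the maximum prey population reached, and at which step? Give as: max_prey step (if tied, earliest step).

Answer: 65 1

Derivation:
Step 1: prey: 54+27-16=65; pred: 15+24-7=32
Step 2: prey: 65+32-41=56; pred: 32+62-16=78
Step 3: prey: 56+28-87=0; pred: 78+131-39=170
Step 4: prey: 0+0-0=0; pred: 170+0-85=85
Step 5: prey: 0+0-0=0; pred: 85+0-42=43
Step 6: prey: 0+0-0=0; pred: 43+0-21=22
Step 7: prey: 0+0-0=0; pred: 22+0-11=11
Step 8: prey: 0+0-0=0; pred: 11+0-5=6
Step 9: prey: 0+0-0=0; pred: 6+0-3=3
Step 10: prey: 0+0-0=0; pred: 3+0-1=2
Step 11: prey: 0+0-0=0; pred: 2+0-1=1
Step 12: prey: 0+0-0=0; pred: 1+0-0=1
Max prey = 65 at step 1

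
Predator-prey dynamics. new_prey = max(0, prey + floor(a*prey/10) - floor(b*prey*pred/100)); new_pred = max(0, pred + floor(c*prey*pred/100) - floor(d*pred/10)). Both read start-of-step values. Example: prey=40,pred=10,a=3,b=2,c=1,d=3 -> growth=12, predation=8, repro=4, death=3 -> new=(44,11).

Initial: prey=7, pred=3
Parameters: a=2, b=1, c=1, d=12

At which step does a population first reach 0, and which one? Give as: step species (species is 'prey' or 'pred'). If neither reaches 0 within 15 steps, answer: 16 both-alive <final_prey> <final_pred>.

Step 1: prey: 7+1-0=8; pred: 3+0-3=0
First extinction: pred at step 1

Answer: 1 pred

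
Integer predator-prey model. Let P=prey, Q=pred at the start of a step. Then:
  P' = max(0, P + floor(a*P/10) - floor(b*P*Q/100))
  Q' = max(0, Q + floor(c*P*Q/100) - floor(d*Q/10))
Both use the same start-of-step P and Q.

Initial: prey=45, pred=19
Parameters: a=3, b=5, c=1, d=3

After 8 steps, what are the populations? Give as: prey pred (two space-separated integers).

Step 1: prey: 45+13-42=16; pred: 19+8-5=22
Step 2: prey: 16+4-17=3; pred: 22+3-6=19
Step 3: prey: 3+0-2=1; pred: 19+0-5=14
Step 4: prey: 1+0-0=1; pred: 14+0-4=10
Step 5: prey: 1+0-0=1; pred: 10+0-3=7
Step 6: prey: 1+0-0=1; pred: 7+0-2=5
Step 7: prey: 1+0-0=1; pred: 5+0-1=4
Step 8: prey: 1+0-0=1; pred: 4+0-1=3

Answer: 1 3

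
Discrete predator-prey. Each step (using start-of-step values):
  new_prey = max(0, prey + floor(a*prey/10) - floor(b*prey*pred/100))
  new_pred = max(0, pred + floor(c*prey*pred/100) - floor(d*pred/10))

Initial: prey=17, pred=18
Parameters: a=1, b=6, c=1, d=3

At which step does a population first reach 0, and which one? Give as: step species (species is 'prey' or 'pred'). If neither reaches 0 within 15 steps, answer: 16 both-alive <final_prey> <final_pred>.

Step 1: prey: 17+1-18=0; pred: 18+3-5=16
First extinction: prey at step 1

Answer: 1 prey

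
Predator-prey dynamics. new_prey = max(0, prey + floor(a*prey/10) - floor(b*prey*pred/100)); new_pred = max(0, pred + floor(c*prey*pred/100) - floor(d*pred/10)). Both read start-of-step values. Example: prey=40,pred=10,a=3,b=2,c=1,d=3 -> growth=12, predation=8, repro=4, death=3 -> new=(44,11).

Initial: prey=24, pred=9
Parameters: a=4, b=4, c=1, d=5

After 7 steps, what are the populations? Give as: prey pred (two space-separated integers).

Answer: 87 4

Derivation:
Step 1: prey: 24+9-8=25; pred: 9+2-4=7
Step 2: prey: 25+10-7=28; pred: 7+1-3=5
Step 3: prey: 28+11-5=34; pred: 5+1-2=4
Step 4: prey: 34+13-5=42; pred: 4+1-2=3
Step 5: prey: 42+16-5=53; pred: 3+1-1=3
Step 6: prey: 53+21-6=68; pred: 3+1-1=3
Step 7: prey: 68+27-8=87; pred: 3+2-1=4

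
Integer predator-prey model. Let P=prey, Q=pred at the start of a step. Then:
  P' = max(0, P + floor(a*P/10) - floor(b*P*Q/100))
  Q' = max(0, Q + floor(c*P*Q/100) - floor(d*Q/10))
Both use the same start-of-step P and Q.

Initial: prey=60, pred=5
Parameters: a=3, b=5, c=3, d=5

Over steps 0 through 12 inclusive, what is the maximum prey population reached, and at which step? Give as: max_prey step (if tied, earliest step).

Step 1: prey: 60+18-15=63; pred: 5+9-2=12
Step 2: prey: 63+18-37=44; pred: 12+22-6=28
Step 3: prey: 44+13-61=0; pred: 28+36-14=50
Step 4: prey: 0+0-0=0; pred: 50+0-25=25
Step 5: prey: 0+0-0=0; pred: 25+0-12=13
Step 6: prey: 0+0-0=0; pred: 13+0-6=7
Step 7: prey: 0+0-0=0; pred: 7+0-3=4
Step 8: prey: 0+0-0=0; pred: 4+0-2=2
Step 9: prey: 0+0-0=0; pred: 2+0-1=1
Step 10: prey: 0+0-0=0; pred: 1+0-0=1
Step 11: prey: 0+0-0=0; pred: 1+0-0=1
Step 12: prey: 0+0-0=0; pred: 1+0-0=1
Max prey = 63 at step 1

Answer: 63 1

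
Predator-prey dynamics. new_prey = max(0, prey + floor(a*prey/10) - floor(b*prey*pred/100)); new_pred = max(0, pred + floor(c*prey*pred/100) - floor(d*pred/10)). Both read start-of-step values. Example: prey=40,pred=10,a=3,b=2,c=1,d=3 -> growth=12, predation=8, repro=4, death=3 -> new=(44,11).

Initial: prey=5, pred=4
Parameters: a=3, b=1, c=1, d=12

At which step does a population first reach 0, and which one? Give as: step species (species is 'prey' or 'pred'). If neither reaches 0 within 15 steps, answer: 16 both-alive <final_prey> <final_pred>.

Answer: 1 pred

Derivation:
Step 1: prey: 5+1-0=6; pred: 4+0-4=0
First extinction: pred at step 1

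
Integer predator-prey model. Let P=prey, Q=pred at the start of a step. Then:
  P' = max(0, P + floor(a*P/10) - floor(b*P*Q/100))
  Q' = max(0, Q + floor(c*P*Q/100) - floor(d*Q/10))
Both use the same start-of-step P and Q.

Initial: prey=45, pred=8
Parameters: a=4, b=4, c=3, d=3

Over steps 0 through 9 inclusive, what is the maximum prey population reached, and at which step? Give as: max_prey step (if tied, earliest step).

Answer: 49 1

Derivation:
Step 1: prey: 45+18-14=49; pred: 8+10-2=16
Step 2: prey: 49+19-31=37; pred: 16+23-4=35
Step 3: prey: 37+14-51=0; pred: 35+38-10=63
Step 4: prey: 0+0-0=0; pred: 63+0-18=45
Step 5: prey: 0+0-0=0; pred: 45+0-13=32
Step 6: prey: 0+0-0=0; pred: 32+0-9=23
Step 7: prey: 0+0-0=0; pred: 23+0-6=17
Step 8: prey: 0+0-0=0; pred: 17+0-5=12
Step 9: prey: 0+0-0=0; pred: 12+0-3=9
Max prey = 49 at step 1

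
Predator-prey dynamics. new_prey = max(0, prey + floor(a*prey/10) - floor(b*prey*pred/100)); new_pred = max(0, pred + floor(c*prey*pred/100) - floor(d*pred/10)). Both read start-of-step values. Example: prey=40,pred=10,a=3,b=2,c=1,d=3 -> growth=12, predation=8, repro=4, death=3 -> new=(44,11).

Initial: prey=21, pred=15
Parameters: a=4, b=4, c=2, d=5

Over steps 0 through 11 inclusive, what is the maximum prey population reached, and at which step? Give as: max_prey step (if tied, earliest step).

Answer: 62 11

Derivation:
Step 1: prey: 21+8-12=17; pred: 15+6-7=14
Step 2: prey: 17+6-9=14; pred: 14+4-7=11
Step 3: prey: 14+5-6=13; pred: 11+3-5=9
Step 4: prey: 13+5-4=14; pred: 9+2-4=7
Step 5: prey: 14+5-3=16; pred: 7+1-3=5
Step 6: prey: 16+6-3=19; pred: 5+1-2=4
Step 7: prey: 19+7-3=23; pred: 4+1-2=3
Step 8: prey: 23+9-2=30; pred: 3+1-1=3
Step 9: prey: 30+12-3=39; pred: 3+1-1=3
Step 10: prey: 39+15-4=50; pred: 3+2-1=4
Step 11: prey: 50+20-8=62; pred: 4+4-2=6
Max prey = 62 at step 11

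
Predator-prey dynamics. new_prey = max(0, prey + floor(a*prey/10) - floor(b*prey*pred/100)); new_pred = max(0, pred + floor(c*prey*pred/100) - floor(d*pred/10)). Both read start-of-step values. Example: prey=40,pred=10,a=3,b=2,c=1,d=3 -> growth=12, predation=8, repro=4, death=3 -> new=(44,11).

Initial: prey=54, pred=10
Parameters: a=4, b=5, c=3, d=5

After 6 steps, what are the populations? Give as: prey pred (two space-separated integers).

Step 1: prey: 54+21-27=48; pred: 10+16-5=21
Step 2: prey: 48+19-50=17; pred: 21+30-10=41
Step 3: prey: 17+6-34=0; pred: 41+20-20=41
Step 4: prey: 0+0-0=0; pred: 41+0-20=21
Step 5: prey: 0+0-0=0; pred: 21+0-10=11
Step 6: prey: 0+0-0=0; pred: 11+0-5=6

Answer: 0 6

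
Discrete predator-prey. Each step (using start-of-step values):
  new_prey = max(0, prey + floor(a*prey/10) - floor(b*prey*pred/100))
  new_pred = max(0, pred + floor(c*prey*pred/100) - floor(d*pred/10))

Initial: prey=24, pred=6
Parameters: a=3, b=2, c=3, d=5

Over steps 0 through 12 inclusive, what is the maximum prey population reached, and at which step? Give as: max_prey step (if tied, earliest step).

Step 1: prey: 24+7-2=29; pred: 6+4-3=7
Step 2: prey: 29+8-4=33; pred: 7+6-3=10
Step 3: prey: 33+9-6=36; pred: 10+9-5=14
Step 4: prey: 36+10-10=36; pred: 14+15-7=22
Step 5: prey: 36+10-15=31; pred: 22+23-11=34
Step 6: prey: 31+9-21=19; pred: 34+31-17=48
Step 7: prey: 19+5-18=6; pred: 48+27-24=51
Step 8: prey: 6+1-6=1; pred: 51+9-25=35
Step 9: prey: 1+0-0=1; pred: 35+1-17=19
Step 10: prey: 1+0-0=1; pred: 19+0-9=10
Step 11: prey: 1+0-0=1; pred: 10+0-5=5
Step 12: prey: 1+0-0=1; pred: 5+0-2=3
Max prey = 36 at step 3

Answer: 36 3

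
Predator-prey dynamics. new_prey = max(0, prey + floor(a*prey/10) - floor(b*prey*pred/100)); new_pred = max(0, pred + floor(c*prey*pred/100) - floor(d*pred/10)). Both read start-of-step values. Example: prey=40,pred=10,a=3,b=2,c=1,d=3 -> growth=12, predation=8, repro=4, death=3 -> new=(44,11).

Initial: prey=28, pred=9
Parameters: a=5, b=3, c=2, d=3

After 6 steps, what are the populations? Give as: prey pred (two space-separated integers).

Step 1: prey: 28+14-7=35; pred: 9+5-2=12
Step 2: prey: 35+17-12=40; pred: 12+8-3=17
Step 3: prey: 40+20-20=40; pred: 17+13-5=25
Step 4: prey: 40+20-30=30; pred: 25+20-7=38
Step 5: prey: 30+15-34=11; pred: 38+22-11=49
Step 6: prey: 11+5-16=0; pred: 49+10-14=45

Answer: 0 45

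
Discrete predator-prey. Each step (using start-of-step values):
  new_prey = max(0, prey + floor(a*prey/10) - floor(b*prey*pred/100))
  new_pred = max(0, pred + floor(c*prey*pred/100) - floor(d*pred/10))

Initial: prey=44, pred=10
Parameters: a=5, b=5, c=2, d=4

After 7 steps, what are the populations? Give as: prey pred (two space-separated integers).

Step 1: prey: 44+22-22=44; pred: 10+8-4=14
Step 2: prey: 44+22-30=36; pred: 14+12-5=21
Step 3: prey: 36+18-37=17; pred: 21+15-8=28
Step 4: prey: 17+8-23=2; pred: 28+9-11=26
Step 5: prey: 2+1-2=1; pred: 26+1-10=17
Step 6: prey: 1+0-0=1; pred: 17+0-6=11
Step 7: prey: 1+0-0=1; pred: 11+0-4=7

Answer: 1 7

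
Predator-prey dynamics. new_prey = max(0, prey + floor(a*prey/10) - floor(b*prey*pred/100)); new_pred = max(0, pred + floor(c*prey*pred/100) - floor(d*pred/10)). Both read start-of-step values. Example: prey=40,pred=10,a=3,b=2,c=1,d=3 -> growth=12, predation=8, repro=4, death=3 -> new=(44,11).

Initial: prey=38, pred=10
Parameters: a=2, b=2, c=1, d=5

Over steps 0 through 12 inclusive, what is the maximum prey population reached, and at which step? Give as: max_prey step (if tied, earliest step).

Step 1: prey: 38+7-7=38; pred: 10+3-5=8
Step 2: prey: 38+7-6=39; pred: 8+3-4=7
Step 3: prey: 39+7-5=41; pred: 7+2-3=6
Step 4: prey: 41+8-4=45; pred: 6+2-3=5
Step 5: prey: 45+9-4=50; pred: 5+2-2=5
Step 6: prey: 50+10-5=55; pred: 5+2-2=5
Step 7: prey: 55+11-5=61; pred: 5+2-2=5
Step 8: prey: 61+12-6=67; pred: 5+3-2=6
Step 9: prey: 67+13-8=72; pred: 6+4-3=7
Step 10: prey: 72+14-10=76; pred: 7+5-3=9
Step 11: prey: 76+15-13=78; pred: 9+6-4=11
Step 12: prey: 78+15-17=76; pred: 11+8-5=14
Max prey = 78 at step 11

Answer: 78 11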